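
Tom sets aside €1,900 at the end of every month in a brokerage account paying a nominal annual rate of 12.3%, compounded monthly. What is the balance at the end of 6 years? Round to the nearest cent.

With 12 periods per year: i = 0.01025, n = 72.
Accumulation factor s(72|0.01025) = 105.746801; FV = 1900 × 105.746801 = 200,918.9219

€200,918.92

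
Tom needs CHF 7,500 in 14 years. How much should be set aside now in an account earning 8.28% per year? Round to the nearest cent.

CHF 2,462.55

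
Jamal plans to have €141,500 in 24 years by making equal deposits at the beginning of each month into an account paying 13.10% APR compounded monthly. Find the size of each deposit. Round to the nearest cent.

With 12 periods per year: i = 0.0109167, n = 288.
FV-annuity factor × (1+i) = 2019.173828; PMT = 141500 / 2019.173828 = 70.0782

€70.08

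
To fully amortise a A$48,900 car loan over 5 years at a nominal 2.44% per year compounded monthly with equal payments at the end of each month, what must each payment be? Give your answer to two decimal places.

A$866.55

i = 0.0244/12 = 0.00203333 per month; n = 5·12 = 60.
Annuity-PV factor = 56.430485; PMT = 48900 / 56.430485 = 866.5529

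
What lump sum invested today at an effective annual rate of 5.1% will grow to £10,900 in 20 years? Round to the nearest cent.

£4,030.62

PV = 10,900 / (1 + 0.051)^20 = 10,900 / 2.704297 = 4,030.6230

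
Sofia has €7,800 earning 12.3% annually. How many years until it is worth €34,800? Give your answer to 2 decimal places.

(1+i)^n = 34800/7800 = 4.46154, so n = ln 4.46154 / ln 1.123 = 12.8918 years

12.89 years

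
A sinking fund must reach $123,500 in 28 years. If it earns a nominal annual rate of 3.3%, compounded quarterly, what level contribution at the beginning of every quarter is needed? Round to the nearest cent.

$669.31

With 4 periods per year: i = 0.00825, n = 112.
FV-annuity factor × (1+i) = 184.517782; PMT = 123500 / 184.517782 = 669.3122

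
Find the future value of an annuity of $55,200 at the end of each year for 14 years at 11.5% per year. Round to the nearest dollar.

$1,723,380

FV = PMT · [(1+i)^n − 1] / i = 55200 · 31.220650 = 1,723,379.8869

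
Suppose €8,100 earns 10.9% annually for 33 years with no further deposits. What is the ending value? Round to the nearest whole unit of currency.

€246,165

8,100 × (1+0.109)^33 = 8,100 × 30.390722 = 246,164.8511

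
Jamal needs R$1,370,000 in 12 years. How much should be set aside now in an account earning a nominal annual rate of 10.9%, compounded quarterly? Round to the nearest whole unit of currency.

R$376,934

Periodic rate i = 0.109/4 = 0.02725; n = 12 × 4 = 48 periods.
PV = 1,370,000 / (1 + 0.02725)^48 = 1,370,000 / 3.634588 = 376,934.0496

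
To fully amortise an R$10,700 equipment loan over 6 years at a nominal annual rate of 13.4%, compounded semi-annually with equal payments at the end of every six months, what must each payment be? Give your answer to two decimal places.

R$1,325.69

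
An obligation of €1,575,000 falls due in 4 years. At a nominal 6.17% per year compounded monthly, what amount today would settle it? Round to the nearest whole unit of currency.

€1,231,321

i = 0.0617/12 = 0.00514167 per month; n = 4·12 = 48.
PV = 1,575,000 / (1 + 0.00514167)^48 = 1,575,000 / 1.279114 = 1,231,321.0131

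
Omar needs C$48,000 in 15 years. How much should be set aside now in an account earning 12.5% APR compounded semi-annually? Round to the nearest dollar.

C$7,787

With 2 periods per year: i = 0.0625, n = 30.
Discount factor = (1+0.0625)^(−30) = 0.162230; PV = 48,000 × 0.162230 = 7,787.0520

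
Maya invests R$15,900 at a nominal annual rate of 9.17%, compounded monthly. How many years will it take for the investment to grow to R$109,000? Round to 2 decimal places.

Periodic rate i = 0.0917/12 = 0.00764167.
n = ln(109000/15900) / ln(1+0.00764167) = ln(6.85535) / 0.007613 = 252.8735 months
= 252.8735/12 years

21.07 years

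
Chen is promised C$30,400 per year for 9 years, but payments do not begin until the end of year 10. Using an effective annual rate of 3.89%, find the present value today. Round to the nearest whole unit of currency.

Value one period before first payment (t=9): 30400 × [1 − (1+0.0389)^(−9)] / 0.0389 = 30400 × 7.472742 = 227,171.3631
PV₀ = 227,171.3631 / (1+0.0389)^9 = 227,171.3631 / 1.409820 = 161,134.9941

C$161,135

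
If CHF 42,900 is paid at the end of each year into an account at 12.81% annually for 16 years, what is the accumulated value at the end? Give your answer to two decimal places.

CHF 1,969,037.88

FV = 42900 × [(1+0.1281)^16 − 1] / 0.1281 = 42900 × 45.898319 = 1,969,037.8808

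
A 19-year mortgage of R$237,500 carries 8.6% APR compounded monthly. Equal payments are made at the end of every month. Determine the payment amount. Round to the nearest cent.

R$2,117.78

i = 0.086/12 = 0.00716667 per month; n = 19·12 = 228.
Annuity-PV factor = 112.145870; PMT = 237500 / 112.145870 = 2,117.7775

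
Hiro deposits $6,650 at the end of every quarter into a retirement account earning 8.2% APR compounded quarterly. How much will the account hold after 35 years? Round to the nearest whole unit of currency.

With 4 periods per year: i = 0.0205, n = 140.
Accumulation factor s(140|0.0205) = 786.952233; FV = 6650 × 786.952233 = 5,233,232.3512

$5,233,232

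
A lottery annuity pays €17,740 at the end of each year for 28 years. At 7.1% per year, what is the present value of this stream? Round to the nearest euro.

PV = 17740 × [1 − (1+0.071)^(−28)] / 0.071 = 17740 × 12.020855 = 213,249.9680

€213,250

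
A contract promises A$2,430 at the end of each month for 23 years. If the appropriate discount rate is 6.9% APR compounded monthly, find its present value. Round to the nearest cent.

A$335,775.25

i = 0.069/12 = 0.00575 per month; n = 23·12 = 276.
PV = 2430 × [1 − (1+0.00575)^(−276)] / 0.00575 = 2430 × 138.179114 = 335,775.2478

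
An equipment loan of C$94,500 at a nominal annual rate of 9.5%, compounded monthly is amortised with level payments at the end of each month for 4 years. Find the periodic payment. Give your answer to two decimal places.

Periodic rate i = 0.095/12 = 0.00791667; n = 4 × 12 = 48 periods.
Annuity-PV factor = 39.803947; PMT = 94500 / 39.803947 = 2,374.1364

C$2,374.14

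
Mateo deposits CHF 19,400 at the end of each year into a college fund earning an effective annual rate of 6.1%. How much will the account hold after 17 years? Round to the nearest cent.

CHF 552,195.95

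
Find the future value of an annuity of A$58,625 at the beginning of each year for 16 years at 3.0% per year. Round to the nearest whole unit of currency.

A$1,217,148

Accumulation factor s(16|0.03) × (1+i) = 20.761588; FV = 58625 × 20.761588 = 1,217,148.0814
Payments are at the start of each period, so multiply by (1+i).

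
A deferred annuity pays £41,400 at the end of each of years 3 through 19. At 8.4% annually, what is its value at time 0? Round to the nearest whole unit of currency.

Value one period before first payment (t=2): 41400 × [1 − (1+0.084)^(−17)] / 0.084 = 41400 × 8.883260 = 367,766.9513
Discount back 2 years: 367,766.9513 × (1+0.084)^(−2) = 367,766.9513 × 0.851023 = 312,978.2336

£312,978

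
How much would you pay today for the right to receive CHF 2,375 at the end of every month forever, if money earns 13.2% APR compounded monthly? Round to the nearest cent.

CHF 215,909.09

Periodic rate i = 0.132/12 = 0.011.
PV = C/r = 2375/0.011 = 215,909.0909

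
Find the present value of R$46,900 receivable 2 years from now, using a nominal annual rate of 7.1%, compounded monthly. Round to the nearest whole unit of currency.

Periodic rate i = 0.071/12 = 0.00591667; n = 2 × 12 = 24 periods.
PV = FV·(1+i)^(−n) = 46,900 × 0.867984 = 40,708.4672

R$40,708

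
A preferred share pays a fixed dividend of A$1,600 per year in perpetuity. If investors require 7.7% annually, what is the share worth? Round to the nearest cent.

PV = C/r = 1600/0.077 = 20,779.2208

A$20,779.22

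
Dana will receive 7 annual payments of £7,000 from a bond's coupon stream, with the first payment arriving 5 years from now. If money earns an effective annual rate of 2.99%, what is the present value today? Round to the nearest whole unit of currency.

PV at t=4 (ordinary 7-year annuity): 7000 × a(7|0.0299) = 7000 × 6.232632 = 43,628.4218
PV₀ = 43,628.4218 / (1+0.0299)^4 = 43,628.4218 / 1.125072 = 38,778.3451

£38,778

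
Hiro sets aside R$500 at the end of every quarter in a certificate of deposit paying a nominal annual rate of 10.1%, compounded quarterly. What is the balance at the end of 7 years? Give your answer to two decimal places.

i = 0.101/4 = 0.02525 per quarter; n = 7·4 = 28.
Accumulation factor s(28|0.02525) = 40.006915; FV = 500 × 40.006915 = 20,003.4576

R$20,003.46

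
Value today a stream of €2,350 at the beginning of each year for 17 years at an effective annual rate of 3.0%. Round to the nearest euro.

€31,869

Annuity factor a(17|0.03) × (1+i) = 13.561102; PV = 2350 × 13.561102 = 31,868.5898
Payments are at the start of each period, so multiply by (1+i).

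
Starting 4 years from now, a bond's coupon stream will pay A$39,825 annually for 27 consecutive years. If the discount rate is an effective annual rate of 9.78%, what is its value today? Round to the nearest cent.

Value one period before first payment (t=3): 39825 × [1 − (1+0.0978)^(−27)] / 0.0978 = 39825 × 9.401695 = 374,422.4847
Discount back 3 years: 374,422.4847 × (1+0.0978)^(−3) = 374,422.4847 × 0.755841 = 283,003.7835

A$283,003.78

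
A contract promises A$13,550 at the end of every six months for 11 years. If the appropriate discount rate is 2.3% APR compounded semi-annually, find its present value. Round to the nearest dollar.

i = 0.023/2 = 0.0115 per half-year; n = 11·2 = 22.
Annuity factor a(22|0.0115) = 19.340029; PV = 13550 × 19.340029 = 262,057.3864

A$262,057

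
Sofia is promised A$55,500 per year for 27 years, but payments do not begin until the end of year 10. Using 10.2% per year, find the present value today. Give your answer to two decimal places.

PV at t=9 (ordinary 27-year annuity): 55500 × a(27|0.102) = 55500 × 9.091894 = 504,600.1200
PV₀ = 504,600.1200 / (1+0.102)^9 = 504,600.1200 / 2.396814 = 210,529.5193

A$210,529.52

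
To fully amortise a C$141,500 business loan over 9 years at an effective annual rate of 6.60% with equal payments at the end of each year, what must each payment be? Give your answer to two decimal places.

PMT = 141500 / ( [1 − (1+0.066)^(−9)] / 0.066 ) = 141500 / 6.627559 = 21,350.2447

C$21,350.24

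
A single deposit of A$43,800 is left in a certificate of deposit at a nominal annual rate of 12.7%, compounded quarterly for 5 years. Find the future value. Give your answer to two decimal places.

With 4 periods per year: i = 0.03175, n = 20.
FV = PV·(1+i)^n = 43,800 × 1.868485 = 81,839.6308

A$81,839.63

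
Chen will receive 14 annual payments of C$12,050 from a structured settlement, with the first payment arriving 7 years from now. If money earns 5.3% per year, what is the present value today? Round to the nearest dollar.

Value one period before first payment (t=6): 12050 × [1 − (1+0.053)^(−14)] / 0.053 = 12050 × 9.711479 = 117,023.3175
Discount back 6 years: 117,023.3175 × (1+0.053)^(−6) = 117,023.3175 × 0.733550 = 85,842.4647

C$85,842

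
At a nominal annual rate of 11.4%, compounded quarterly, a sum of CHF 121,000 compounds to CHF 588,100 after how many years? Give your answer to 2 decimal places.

Periodic rate i = 0.114/4 = 0.0285.
n = ln(588100/121000) / ln(1+0.0285) = ln(4.86033) / 0.028101 = 56.2643 quarters
= 56.2643/4 years

14.07 years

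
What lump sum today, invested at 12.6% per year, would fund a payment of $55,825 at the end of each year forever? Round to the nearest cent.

PV = C/r = 55825/0.126 = 443,055.5556

$443,055.56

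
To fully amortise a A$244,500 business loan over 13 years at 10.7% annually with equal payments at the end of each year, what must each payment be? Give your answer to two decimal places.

A$35,678.12

Annuity-PV factor = 6.852939; PMT = 244500 / 6.852939 = 35,678.1248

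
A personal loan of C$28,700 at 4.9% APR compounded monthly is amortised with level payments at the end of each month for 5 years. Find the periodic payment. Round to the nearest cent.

With 12 periods per year: i = 0.00408333, n = 60.
PMT = 28700 / ( [1 − (1+0.00408333)^(−60)] / 0.00408333 ) = 28700 / 53.119570 = 540.2905

C$540.29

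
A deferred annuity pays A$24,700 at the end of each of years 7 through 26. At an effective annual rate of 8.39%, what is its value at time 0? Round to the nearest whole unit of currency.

A$145,309

PV at t=6 (ordinary 20-year annuity): 24700 × a(20|0.0839) = 24700 × 9.539626 = 235,628.7728
Discount back 6 years: 235,628.7728 × (1+0.0839)^(−6) = 235,628.7728 × 0.616687 = 145,309.1705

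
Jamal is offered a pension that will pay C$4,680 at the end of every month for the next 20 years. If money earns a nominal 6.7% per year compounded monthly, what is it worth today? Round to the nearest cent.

C$617,908.04

With 12 periods per year: i = 0.00558333, n = 240.
Annuity factor a(240|0.00558333) = 132.031634; PV = 4680 × 132.031634 = 617,908.0448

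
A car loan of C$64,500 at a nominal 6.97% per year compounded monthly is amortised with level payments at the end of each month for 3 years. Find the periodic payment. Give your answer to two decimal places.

C$1,990.69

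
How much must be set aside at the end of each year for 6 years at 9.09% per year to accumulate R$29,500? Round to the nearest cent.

PMT = 29500 / ( [(1+0.0909)^6 − 1] / 0.0909 ) = 29500 / 7.540438 = 3,912.2394

R$3,912.24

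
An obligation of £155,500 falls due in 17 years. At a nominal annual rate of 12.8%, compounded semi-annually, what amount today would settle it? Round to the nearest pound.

£18,868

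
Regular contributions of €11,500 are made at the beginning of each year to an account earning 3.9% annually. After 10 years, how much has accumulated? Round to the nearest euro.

€142,791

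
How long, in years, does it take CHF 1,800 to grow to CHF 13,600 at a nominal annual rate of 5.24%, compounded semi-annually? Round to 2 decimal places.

Periodic rate i = 0.0524/2 = 0.0262.
(1+i)^n = 13600/1800 = 7.55556, so n = ln 7.55556 / ln 1.0262 = 78.1932 half-years
= 78.1932/2 years

39.10 years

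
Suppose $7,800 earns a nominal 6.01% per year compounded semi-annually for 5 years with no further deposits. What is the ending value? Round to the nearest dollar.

With 2 periods per year: i = 0.03005, n = 10.
FV = 7,800 × (1 + 0.03005)^10 = 10,487.6375

$10,488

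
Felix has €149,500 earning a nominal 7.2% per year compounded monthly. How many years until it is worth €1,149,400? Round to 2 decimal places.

Periodic rate i = 0.072/12 = 0.006.
n = ln(1.1494e+06/149500) / ln(1+0.006) = ln(7.68829) / 0.005982 = 340.9687 months
= 340.9687/12 years

28.41 years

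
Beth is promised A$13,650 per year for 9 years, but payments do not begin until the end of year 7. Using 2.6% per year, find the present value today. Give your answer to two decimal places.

PV at t=6 (ordinary 9-year annuity): 13650 × a(9|0.026) = 13650 × 7.933394 = 108,290.8311
PV₀ = 108,290.8311 / (1+0.026)^6 = 108,290.8311 / 1.166498 = 92,834.0980

A$92,834.10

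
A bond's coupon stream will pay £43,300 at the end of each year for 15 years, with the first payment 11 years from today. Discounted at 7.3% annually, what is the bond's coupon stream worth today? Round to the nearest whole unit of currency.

PV at t=10 (ordinary 15-year annuity): 43300 × a(15|0.073) = 43300 × 8.937815 = 387,007.3932
PV₀ = 387,007.3932 / (1+0.073)^10 = 387,007.3932 / 2.023006 = 191,303.1151

£191,303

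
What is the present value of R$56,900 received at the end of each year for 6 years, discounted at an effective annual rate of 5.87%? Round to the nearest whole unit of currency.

R$280,942

Annuity factor a(6|0.0587) = 4.937473; PV = 56900 × 4.937473 = 280,942.2225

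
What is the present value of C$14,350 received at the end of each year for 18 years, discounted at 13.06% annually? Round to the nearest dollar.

PV = PMT · [1 − (1+i)^(−n)] / i = 14350 · 6.816550 = 97,817.4953

C$97,817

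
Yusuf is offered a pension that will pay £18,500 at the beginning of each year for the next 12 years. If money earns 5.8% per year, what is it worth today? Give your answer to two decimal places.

PV = 18500 × [1 − (1+0.058)^(−12)] / 0.058 × (1+i) = 18500 × 8.968179 = 165,911.3033
Payments are at the start of each period, so multiply by (1+i).

£165,911.30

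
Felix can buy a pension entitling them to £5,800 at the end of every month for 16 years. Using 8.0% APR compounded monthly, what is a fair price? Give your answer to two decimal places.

i = 0.08/12 = 0.00666667 per month; n = 16·12 = 192.
PV = 5800 × [1 − (1+0.00666667)^(−192)] / 0.00666667 = 5800 × 108.116871 = 627,077.8529

£627,077.85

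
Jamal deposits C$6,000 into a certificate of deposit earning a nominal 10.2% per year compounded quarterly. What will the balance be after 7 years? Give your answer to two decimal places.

i = 0.102/4 = 0.0255 per quarter; n = 7·4 = 28.
FV = 6,000 × (1 + 0.0255)^28 = 12,143.6673

C$12,143.67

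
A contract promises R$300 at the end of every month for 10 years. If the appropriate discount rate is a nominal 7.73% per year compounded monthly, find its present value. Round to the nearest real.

Periodic rate i = 0.0773/12 = 0.00644167; n = 10 × 12 = 120 periods.
PV = 300 × [1 − (1+0.00644167)^(−120)] / 0.00644167 = 300 × 83.398924 = 25,019.6772

R$25,020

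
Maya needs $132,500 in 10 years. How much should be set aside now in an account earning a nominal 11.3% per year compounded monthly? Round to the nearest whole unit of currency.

With 12 periods per year: i = 0.00941667, n = 120.
Discount factor = (1+0.00941667)^(−120) = 0.324746; PV = 132,500 × 0.324746 = 43,028.8102

$43,029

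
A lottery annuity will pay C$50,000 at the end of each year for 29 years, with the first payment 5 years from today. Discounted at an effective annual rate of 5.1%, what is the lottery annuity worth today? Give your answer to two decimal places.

C$613,612.16

Value one period before first payment (t=4): 50000 × [1 − (1+0.051)^(−29)] / 0.051 = 50000 × 14.973896 = 748,694.8086
Discount back 4 years: 748,694.8086 × (1+0.051)^(−4) = 748,694.8086 × 0.819576 = 613,612.1602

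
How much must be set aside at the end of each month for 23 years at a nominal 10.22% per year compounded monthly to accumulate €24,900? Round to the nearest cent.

€22.59

i = 0.1022/12 = 0.00851667 per month; n = 23·12 = 276.
PMT = 24900 / ( [(1+0.00851667)^276 − 1] / 0.00851667 ) = 24900 / 1102.303757 = 22.5891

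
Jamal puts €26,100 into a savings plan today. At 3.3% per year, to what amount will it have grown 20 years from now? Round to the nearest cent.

FV = 26,100 × (1 + 0.033)^20 = 49,962.8194

€49,962.82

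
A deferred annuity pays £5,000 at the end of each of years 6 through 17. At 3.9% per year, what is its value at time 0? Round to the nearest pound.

Value one period before first payment (t=5): 5000 × [1 − (1+0.039)^(−12)] / 0.039 = 5000 × 9.439764 = 47,198.8225
Discount back 5 years: 47,198.8225 × (1+0.039)^(−5) = 47,198.8225 × 0.825890 = 38,981.0404

£38,981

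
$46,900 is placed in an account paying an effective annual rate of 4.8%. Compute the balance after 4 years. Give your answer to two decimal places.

$56,574.14

FV = PV·(1+i)^n = 46,900 × 1.206272 = 56,574.1416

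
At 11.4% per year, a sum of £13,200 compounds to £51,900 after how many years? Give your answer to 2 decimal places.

12.68 years

n = ln(51900/13200) / ln(1+0.114) = ln(3.93182) / 0.107957 = 12.6819 years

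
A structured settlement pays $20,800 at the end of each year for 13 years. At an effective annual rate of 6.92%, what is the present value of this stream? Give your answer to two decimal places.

$174,630.15

PV = PMT · [1 − (1+i)^(−n)] / i = 20800 · 8.395680 = 174,630.1466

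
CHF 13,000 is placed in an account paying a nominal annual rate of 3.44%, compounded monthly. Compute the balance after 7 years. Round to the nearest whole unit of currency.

Periodic rate i = 0.0344/12 = 0.00286667; n = 7 × 12 = 84 periods.
FV = PV·(1+i)^n = 13,000 × 1.271828 = 16,533.7686

CHF 16,534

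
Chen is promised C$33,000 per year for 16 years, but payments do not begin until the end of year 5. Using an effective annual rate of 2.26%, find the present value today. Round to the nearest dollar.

C$401,434

Value one period before first payment (t=4): 33000 × [1 − (1+0.0226)^(−16)] / 0.0226 = 33000 × 13.302185 = 438,972.0994
PV₀ = 438,972.0994 / (1+0.0226)^4 = 438,972.0994 / 1.093511 = 401,433.6408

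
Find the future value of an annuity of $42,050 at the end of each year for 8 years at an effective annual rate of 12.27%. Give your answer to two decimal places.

$522,324.31

Accumulation factor s(8|0.1227) = 12.421506; FV = 42050 × 12.421506 = 522,324.3114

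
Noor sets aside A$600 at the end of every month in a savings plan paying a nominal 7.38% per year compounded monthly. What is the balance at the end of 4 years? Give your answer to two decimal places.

A$33,383.52

i = 0.0738/12 = 0.00615 per month; n = 4·12 = 48.
FV = PMT · [(1+i)^n − 1] / i = 600 · 55.639200 = 33,383.5203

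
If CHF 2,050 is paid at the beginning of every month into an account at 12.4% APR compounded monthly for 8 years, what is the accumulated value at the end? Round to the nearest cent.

With 12 periods per year: i = 0.0103333, n = 96.
FV = 2050 × [(1+0.0103333)^96 − 1] / 0.0103333 × (1+i) = 2050 × 164.547182 = 337,321.7228
Payments are at the start of each period, so multiply by (1+i).

CHF 337,321.72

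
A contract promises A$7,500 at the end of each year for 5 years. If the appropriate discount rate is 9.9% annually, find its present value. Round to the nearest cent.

Annuity factor a(5|0.099) = 3.800491; PV = 7500 × 3.800491 = 28,503.6813

A$28,503.68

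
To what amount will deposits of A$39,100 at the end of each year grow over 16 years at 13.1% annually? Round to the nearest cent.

A$1,841,001.35

FV = 39100 × [(1+0.131)^16 − 1] / 0.131 = 39100 × 47.084433 = 1,841,001.3455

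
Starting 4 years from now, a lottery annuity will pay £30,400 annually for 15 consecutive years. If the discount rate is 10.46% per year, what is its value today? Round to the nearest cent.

£167,148.85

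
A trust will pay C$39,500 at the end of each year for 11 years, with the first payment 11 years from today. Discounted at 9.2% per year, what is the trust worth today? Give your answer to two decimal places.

C$110,437.63

PV at t=10 (ordinary 11-year annuity): 39500 × a(11|0.092) = 39500 × 6.741342 = 266,283.0170
Discount back 10 years: 266,283.0170 × (1+0.092)^(−10) = 266,283.0170 × 0.414738 = 110,437.6318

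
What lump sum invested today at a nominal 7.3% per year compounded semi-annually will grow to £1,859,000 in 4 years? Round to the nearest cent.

£1,395,484.25

Periodic rate i = 0.073/2 = 0.0365; n = 4 × 2 = 8 periods.
PV = 1,859,000 / (1 + 0.0365)^8 = 1,859,000 / 1.332154 = 1,395,484.2471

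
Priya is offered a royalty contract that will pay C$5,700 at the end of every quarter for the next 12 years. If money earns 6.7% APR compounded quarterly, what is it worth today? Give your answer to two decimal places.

With 4 periods per year: i = 0.01675, n = 48.
Annuity factor a(48|0.01675) = 32.804452; PV = 5700 × 32.804452 = 186,985.3766

C$186,985.38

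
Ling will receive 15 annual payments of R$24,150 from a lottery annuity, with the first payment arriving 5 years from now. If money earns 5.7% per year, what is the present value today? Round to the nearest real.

R$191,643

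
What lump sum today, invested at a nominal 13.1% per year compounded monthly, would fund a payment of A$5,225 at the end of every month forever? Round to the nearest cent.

A$478,625.95

Periodic rate i = 0.131/12 = 0.0109167.
PV = C/r = 5225/0.0109167 = 478,625.9542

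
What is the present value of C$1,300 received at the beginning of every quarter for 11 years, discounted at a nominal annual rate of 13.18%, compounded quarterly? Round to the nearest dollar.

C$30,966

i = 0.1318/4 = 0.03295 per quarter; n = 11·4 = 44.
PV = 1300 × [1 − (1+0.03295)^(−44)] / 0.03295 × (1+i) = 1300 × 23.820059 = 30,966.0767
(annuity-due: payments at period start, so ×(1+i).)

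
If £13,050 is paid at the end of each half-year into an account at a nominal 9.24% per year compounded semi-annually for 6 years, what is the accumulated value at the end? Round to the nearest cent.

£203,206.77

Periodic rate i = 0.0924/2 = 0.0462; n = 6 × 2 = 12 periods.
Accumulation factor s(12|0.0462) = 15.571400; FV = 13050 × 15.571400 = 203,206.7692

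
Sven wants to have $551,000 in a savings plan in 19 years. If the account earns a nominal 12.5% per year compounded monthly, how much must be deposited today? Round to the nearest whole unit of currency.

With 12 periods per year: i = 0.0104167, n = 228.
PV = FV·(1+i)^(−n) = 551,000 × 0.094164 = 51,884.4622

$51,884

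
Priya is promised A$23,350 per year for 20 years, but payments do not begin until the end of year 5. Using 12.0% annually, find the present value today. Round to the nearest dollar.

A$110,842

PV at t=4 (ordinary 20-year annuity): 23350 × a(20|0.12) = 23350 × 7.469444 = 174,411.5086
PV₀ = 174,411.5086 / (1+0.12)^4 = 174,411.5086 / 1.573519 = 110,841.6668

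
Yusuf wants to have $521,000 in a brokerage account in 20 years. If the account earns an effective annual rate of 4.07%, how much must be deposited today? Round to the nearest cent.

$234,599.26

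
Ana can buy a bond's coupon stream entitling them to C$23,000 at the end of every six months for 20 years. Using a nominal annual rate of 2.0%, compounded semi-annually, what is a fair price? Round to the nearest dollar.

With 2 periods per year: i = 0.01, n = 40.
Annuity factor a(40|0.01) = 32.834686; PV = 23000 × 32.834686 = 755,197.7806

C$755,198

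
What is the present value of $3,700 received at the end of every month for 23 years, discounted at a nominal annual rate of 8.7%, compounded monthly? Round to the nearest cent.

$440,846.31

Periodic rate i = 0.087/12 = 0.00725; n = 23 × 12 = 276 periods.
PV = PMT · [1 − (1+i)^(−n)] / i = 3700 · 119.147652 = 440,846.3126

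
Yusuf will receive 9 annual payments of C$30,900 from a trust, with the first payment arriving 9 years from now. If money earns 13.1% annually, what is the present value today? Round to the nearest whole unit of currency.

PV at t=8 (ordinary 9-year annuity): 30900 × a(9|0.131) = 30900 × 5.112632 = 157,980.3232
PV₀ = 157,980.3232 / (1+0.131)^8 = 157,980.3232 / 2.677323 = 59,006.8130

C$59,007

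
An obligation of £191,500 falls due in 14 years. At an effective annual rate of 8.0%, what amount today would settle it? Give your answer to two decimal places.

£65,198.29

PV = 191,500 / (1 + 0.08)^14 = 191,500 / 2.937194 = 65,198.2894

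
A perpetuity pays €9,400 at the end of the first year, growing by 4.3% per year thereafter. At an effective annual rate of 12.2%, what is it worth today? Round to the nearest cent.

€118,987.34

PV = PMT / (i − g) = 9400 / (0.122 − 0.043) = 9400 / 0.079000 = 118,987.3418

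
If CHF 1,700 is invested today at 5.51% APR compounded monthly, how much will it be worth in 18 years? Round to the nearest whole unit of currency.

CHF 4,573

Periodic rate i = 0.0551/12 = 0.00459167; n = 18 × 12 = 216 periods.
FV = PV·(1+i)^n = 1,700 × 2.689970 = 4,572.9485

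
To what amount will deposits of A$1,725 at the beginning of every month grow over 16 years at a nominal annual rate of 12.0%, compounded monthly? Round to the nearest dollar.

A$1,002,877

Periodic rate i = 0.12/12 = 0.01; n = 16 × 12 = 192 periods.
Accumulation factor s(192|0.01) × (1+i) = 581.378194; FV = 1725 × 581.378194 = 1,002,877.3845
(Beginning-of-period payments → annuity-due factor ×(1+i).)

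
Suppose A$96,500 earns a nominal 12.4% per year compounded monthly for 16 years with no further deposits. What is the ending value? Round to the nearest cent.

A$694,618.25

Periodic rate i = 0.124/12 = 0.0103333; n = 16 × 12 = 192 periods.
FV = PV·(1+i)^n = 96,500 × 7.198117 = 694,618.2504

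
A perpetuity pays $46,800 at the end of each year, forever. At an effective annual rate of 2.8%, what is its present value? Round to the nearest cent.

PV = PMT / i = 46800 / 0.028 = 1,671,428.5714

$1,671,428.57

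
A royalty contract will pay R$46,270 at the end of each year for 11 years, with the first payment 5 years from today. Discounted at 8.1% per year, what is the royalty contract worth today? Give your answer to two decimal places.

R$240,728.64

Value one period before first payment (t=4): 46270 × [1 − (1+0.081)^(−11)] / 0.081 = 46270 × 7.104460 = 328,723.3419
PV₀ = 328,723.3419 / (1+0.081)^4 = 328,723.3419 / 1.365535 = 240,728.6430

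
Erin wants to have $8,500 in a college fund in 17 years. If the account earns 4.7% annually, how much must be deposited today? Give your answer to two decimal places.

PV = FV·(1+i)^(−n) = 8,500 × 0.458043 = 3,893.3669

$3,893.37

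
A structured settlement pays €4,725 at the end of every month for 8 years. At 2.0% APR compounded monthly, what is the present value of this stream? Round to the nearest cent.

With 12 periods per year: i = 0.00166667, n = 96.
Annuity factor a(96|0.00166667) = 88.645626; PV = 4725 × 88.645626 = 418,850.5840

€418,850.58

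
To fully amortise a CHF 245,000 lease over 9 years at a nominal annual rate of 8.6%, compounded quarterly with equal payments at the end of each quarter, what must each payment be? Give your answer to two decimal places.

CHF 9,845.12

i = 0.086/4 = 0.0215 per quarter; n = 9·4 = 36.
PMT = 245000 / ( [1 − (1+0.0215)^(−36)] / 0.0215 ) = 245000 / 24.885429 = 9,845.1184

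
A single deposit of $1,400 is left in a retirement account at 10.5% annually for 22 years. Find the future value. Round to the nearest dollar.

$12,592

FV = PV·(1+i)^n = 1,400 × 8.994357 = 12,592.0997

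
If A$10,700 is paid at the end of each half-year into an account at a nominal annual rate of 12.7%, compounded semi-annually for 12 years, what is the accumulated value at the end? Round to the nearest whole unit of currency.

A$569,927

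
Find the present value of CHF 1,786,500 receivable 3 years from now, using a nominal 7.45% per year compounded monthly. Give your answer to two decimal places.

CHF 1,429,678.11

With 12 periods per year: i = 0.00620833, n = 36.
PV = 1,786,500 / (1 + 0.00620833)^36 = 1,786,500 / 1.249582 = 1,429,678.1107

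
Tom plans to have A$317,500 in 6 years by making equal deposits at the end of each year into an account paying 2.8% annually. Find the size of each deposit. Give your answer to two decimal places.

FV-annuity factor = 6.436013; PMT = 317500 / 6.436013 = 49,331.7836

A$49,331.78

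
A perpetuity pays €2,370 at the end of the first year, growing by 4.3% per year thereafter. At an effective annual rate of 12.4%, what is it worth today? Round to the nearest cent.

€29,259.26

PV = PMT / (i − g) = 2370 / (0.124 − 0.043) = 2370 / 0.081000 = 29,259.2593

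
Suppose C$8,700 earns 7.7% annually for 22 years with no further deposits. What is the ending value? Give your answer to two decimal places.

FV = PV·(1+i)^n = 8,700 × 5.113820 = 44,490.2376

C$44,490.24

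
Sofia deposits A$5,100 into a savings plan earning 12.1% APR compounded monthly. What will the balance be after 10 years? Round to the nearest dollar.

i = 0.121/12 = 0.0100833 per month; n = 10·12 = 120.
FV = 5,100 × (1 + 0.0100833)^120 = 16,999.4472

A$16,999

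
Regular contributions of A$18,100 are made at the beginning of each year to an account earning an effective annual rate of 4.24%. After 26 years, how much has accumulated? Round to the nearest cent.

Accumulation factor s(26|0.0424) × (1+i) = 47.785835; FV = 18100 × 47.785835 = 864,923.6108
Payments are at the start of each period, so multiply by (1+i).

A$864,923.61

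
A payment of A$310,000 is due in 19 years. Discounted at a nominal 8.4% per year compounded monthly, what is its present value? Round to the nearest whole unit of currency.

Periodic rate i = 0.084/12 = 0.007; n = 19 × 12 = 228 periods.
PV = 310,000 / (1 + 0.007)^228 = 310,000 / 4.905907 = 63,189.1346

A$63,189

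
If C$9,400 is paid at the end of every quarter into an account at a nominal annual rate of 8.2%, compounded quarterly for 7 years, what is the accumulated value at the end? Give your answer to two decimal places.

C$350,816.91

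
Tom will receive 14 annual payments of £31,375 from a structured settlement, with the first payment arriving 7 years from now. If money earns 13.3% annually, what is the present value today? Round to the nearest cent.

£92,105.12

PV at t=6 (ordinary 14-year annuity): 31375 × a(14|0.133) = 31375 × 6.209827 = 194,833.3287
PV₀ = 194,833.3287 / (1+0.133)^6 = 194,833.3287 / 2.115336 = 92,105.1239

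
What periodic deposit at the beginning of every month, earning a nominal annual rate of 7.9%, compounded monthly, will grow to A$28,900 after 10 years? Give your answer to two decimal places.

With 12 periods per year: i = 0.00658333, n = 120.
FV-annuity factor × (1+i) = 183.126673; PMT = 28900 / 183.126673 = 157.8143

A$157.81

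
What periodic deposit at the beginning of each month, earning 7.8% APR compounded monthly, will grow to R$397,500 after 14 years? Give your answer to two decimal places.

R$1,303.27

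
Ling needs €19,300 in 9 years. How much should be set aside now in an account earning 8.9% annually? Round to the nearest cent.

Discount factor = (1+0.089)^(−9) = 0.464247; PV = 19,300 × 0.464247 = 8,959.9666

€8,959.97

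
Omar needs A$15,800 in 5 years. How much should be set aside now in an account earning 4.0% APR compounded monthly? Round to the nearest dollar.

A$12,940

i = 0.04/12 = 0.00333333 per month; n = 5·12 = 60.
Discount factor = (1+0.00333333)^(−60) = 0.819003; PV = 15,800 × 0.819003 = 12,940.2490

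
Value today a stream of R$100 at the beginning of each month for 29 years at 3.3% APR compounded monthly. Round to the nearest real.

With 12 periods per year: i = 0.00275, n = 348.
PV = 100 × [1 − (1+0.00275)^(−348)] / 0.00275 × (1+i) = 100 × 224.416161 = 22,441.6161
(annuity-due: payments at period start, so ×(1+i).)

R$22,442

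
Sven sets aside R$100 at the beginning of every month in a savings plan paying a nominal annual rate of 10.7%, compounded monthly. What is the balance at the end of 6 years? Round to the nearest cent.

With 12 periods per year: i = 0.00891667, n = 72.
Accumulation factor s(72|0.00891667) × (1+i) = 101.255069; FV = 100 × 101.255069 = 10,125.5069
(annuity-due: payments at period start, so ×(1+i).)

R$10,125.51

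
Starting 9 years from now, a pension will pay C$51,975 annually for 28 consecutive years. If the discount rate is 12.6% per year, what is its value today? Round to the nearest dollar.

Value one period before first payment (t=8): 51975 × [1 − (1+0.126)^(−28)] / 0.126 = 51975 × 7.650384 = 397,628.6971
PV₀ = 397,628.6971 / (1+0.126)^8 = 397,628.6971 / 2.584087 = 153,875.8965

C$153,876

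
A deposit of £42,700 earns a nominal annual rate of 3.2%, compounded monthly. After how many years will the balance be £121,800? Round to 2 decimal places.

32.80 years

Periodic rate i = 0.032/12 = 0.00266667.
(1+i)^n = 121800/42700 = 2.85246, so n = ln 2.85246 / ln 1.00267 = 393.5919 months
= 393.5919/12 years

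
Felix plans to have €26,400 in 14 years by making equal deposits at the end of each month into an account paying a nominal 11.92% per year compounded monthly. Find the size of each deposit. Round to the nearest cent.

i = 0.1192/12 = 0.00993333 per month; n = 14·12 = 168.
FV-annuity factor = 429.089499; PMT = 26400 / 429.089499 = 61.5256

€61.53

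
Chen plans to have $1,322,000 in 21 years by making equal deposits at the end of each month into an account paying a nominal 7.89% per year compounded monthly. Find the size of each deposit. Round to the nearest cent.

$2,062.35

Periodic rate i = 0.0789/12 = 0.006575; n = 21 × 12 = 252 periods.
FV-annuity factor = 641.015157; PMT = 1.322e+06 / 641.015157 = 2,062.3537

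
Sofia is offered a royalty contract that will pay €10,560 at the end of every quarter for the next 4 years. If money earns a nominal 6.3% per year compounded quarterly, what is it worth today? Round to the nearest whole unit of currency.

€148,328

Periodic rate i = 0.063/4 = 0.01575; n = 4 × 4 = 16 periods.
PV = PMT · [1 − (1+i)^(−n)] / i = 10560 · 14.046179 = 148,327.6552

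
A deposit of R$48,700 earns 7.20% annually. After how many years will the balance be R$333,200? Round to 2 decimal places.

27.66 years

(1+i)^n = 333200/48700 = 6.84189, so n = ln 6.84189 / ln 1.072 = 27.6596 years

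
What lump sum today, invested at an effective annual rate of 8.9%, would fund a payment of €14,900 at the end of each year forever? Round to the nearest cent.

€167,415.73

PV = PMT / i = 14900 / 0.089 = 167,415.7303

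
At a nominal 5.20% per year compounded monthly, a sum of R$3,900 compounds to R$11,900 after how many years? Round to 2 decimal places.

Periodic rate i = 0.052/12 = 0.00433333.
n = ln(11900/3900) / ln(1+0.00433333) = ln(3.05128) / 0.004324 = 257.9947 months
= 257.9947/12 years

21.50 years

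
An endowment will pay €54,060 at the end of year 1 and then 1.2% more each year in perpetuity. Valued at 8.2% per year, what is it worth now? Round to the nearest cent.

€772,285.71

PV = D₁/(r − g) = 54060/(0.082 − 0.012) = 772,285.7143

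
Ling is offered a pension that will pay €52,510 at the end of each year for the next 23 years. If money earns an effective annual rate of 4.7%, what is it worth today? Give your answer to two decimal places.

€728,752.42

PV = 52510 × [1 − (1+0.047)^(−23)] / 0.047 = 52510 × 13.878355 = 728,752.4175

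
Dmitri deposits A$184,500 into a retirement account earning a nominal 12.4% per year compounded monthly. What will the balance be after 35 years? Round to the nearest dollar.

A$13,840,847

With 12 periods per year: i = 0.0103333, n = 420.
FV = PV·(1+i)^n = 184,500 × 75.018140 = 13,840,846.8330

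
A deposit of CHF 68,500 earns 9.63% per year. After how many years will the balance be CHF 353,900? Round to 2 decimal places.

n = ln(353900/68500) / ln(1+0.0963) = ln(5.16642) / 0.091941 = 17.8613 years

17.86 years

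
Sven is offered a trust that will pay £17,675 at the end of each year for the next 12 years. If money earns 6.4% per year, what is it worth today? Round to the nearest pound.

PV = PMT · [1 − (1+i)^(−n)] / i = 17675 · 8.203008 = 144,988.1638

£144,988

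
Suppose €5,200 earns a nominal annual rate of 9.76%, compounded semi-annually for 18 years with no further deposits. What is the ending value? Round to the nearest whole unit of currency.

Periodic rate i = 0.0976/2 = 0.0488; n = 18 × 2 = 36 periods.
FV = 5,200 × (1 + 0.0488)^36 = 28,902.7906

€28,903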